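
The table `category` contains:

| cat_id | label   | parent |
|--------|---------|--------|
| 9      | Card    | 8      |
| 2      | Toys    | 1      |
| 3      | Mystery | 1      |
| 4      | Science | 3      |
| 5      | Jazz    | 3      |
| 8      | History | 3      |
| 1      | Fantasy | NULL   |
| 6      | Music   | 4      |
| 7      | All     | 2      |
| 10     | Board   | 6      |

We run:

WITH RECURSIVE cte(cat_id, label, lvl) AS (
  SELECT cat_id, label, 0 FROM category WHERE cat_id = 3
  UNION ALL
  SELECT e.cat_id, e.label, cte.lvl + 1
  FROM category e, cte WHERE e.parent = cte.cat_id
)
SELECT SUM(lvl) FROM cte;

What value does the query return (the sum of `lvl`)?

10

Base: cat_id=3 (Mystery) at lvl 0.
Iteration 1: rows with parent in {3} -> Science (id 4, lvl 1), Jazz (id 5, lvl 1), History (id 8, lvl 1).
Iteration 2: rows with parent in {4,5,8} -> Music (id 6, lvl 2), Card (id 9, lvl 2).
Iteration 3: rows with parent in {6,9} -> Board (id 10, lvl 3).
Iteration 4: no rows with parent in {10}; recursion stops.
SUM(lvl) = 0 + 1 + 1 + 1 + 2 + 2 + 3 = 10.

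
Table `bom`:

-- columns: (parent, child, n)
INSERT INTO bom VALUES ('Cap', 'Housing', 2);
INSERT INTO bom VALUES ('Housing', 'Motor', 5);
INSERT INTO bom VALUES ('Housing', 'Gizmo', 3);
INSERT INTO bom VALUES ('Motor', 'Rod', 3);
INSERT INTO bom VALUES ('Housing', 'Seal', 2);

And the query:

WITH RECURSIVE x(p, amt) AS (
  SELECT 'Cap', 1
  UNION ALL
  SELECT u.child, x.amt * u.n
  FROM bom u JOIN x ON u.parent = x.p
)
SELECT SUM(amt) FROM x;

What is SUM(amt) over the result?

53

Base: (Cap, amt=1).
Iteration 1: components of {Cap} -> Housing = 1*2 = 2.
Iteration 2: components of {Housing} -> Gizmo = 2*3 = 6, Motor = 2*5 = 10, Seal = 2*2 = 4.
Iteration 3: components of {Gizmo,Motor,Seal} -> Rod = 10*3 = 30.
Iteration 4: no further components; recursion stops.
SUM(amt) = 1 + 2 + 4 + 10 + 6 + 30 = 53.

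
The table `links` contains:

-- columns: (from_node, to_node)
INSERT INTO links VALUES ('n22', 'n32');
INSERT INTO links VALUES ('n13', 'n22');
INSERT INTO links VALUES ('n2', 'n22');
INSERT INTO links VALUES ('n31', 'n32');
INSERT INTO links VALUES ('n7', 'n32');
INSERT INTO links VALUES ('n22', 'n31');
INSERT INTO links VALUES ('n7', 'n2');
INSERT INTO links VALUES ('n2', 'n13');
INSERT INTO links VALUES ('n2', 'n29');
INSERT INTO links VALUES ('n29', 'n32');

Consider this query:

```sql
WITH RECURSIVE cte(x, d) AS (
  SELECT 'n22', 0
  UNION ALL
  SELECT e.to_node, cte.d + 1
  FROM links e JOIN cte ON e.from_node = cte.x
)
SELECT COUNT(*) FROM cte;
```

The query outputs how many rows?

Base: (n22, d=0).
Iteration 1: edges from {n22} -> (n31, d=1), (n32, d=1).
Iteration 2: edges from {n31,n32} -> (n32, d=2).
Iteration 3: no outgoing edges from {n32}; recursion stops.
Total rows emitted: 4.

4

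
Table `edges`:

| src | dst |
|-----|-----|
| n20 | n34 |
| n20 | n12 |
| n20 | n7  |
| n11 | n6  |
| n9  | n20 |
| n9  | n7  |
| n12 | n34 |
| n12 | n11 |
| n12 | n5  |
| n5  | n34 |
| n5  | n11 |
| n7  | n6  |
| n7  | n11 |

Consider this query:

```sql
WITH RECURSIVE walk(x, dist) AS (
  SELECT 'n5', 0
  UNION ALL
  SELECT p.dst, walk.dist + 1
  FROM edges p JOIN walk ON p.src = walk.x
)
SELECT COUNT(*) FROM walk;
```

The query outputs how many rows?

Base: (n5, dist=0).
Iteration 1: edges from {n5} -> (n11, dist=1), (n34, dist=1).
Iteration 2: edges from {n11,n34} -> (n6, dist=2).
Iteration 3: no outgoing edges from {n6}; recursion stops.
Total rows emitted: 4.

4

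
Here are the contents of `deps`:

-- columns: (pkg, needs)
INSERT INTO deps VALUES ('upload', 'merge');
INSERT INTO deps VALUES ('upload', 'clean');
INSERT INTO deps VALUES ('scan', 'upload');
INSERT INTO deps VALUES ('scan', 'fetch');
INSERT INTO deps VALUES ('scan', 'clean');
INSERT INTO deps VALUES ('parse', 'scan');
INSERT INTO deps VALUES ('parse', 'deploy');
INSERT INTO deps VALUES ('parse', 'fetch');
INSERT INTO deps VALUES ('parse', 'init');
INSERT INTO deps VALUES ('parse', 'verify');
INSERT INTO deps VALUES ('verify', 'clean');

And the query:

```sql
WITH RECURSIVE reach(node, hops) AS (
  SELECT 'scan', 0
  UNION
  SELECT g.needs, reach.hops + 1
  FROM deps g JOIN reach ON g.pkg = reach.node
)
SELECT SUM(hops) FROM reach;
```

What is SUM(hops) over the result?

Base: (scan, hops=0).
Iteration 1: edges from {scan} -> (clean, hops=1), (fetch, hops=1), (upload, hops=1).
Iteration 2: edges from {clean,fetch,upload} -> (clean, hops=2), (merge, hops=2).
Iteration 3: no outgoing edges from {clean,merge}; recursion stops.
SUM(hops) = 0 + 1 + 1 + 1 + 2 + 2 = 7.

7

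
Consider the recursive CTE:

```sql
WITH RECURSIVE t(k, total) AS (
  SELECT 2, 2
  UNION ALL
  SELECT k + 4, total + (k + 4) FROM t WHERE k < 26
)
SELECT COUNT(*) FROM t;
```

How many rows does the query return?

7

Base: k=2, total=2.
Iteration 1: 2 < 26 holds -> k = 2 + 4 = 6, total = 2 + 6 = 8.
Iteration 2: 6 < 26 holds -> k = 6 + 4 = 10, total = 8 + 10 = 18.
Iteration 3: 10 < 26 holds -> k = 10 + 4 = 14, total = 18 + 14 = 32.
Iteration 4: 14 < 26 holds -> k = 14 + 4 = 18, total = 32 + 18 = 50.
Iteration 5: 18 < 26 holds -> k = 18 + 4 = 22, total = 50 + 22 = 72.
Iteration 6: 22 < 26 holds -> k = 22 + 4 = 26, total = 72 + 26 = 98.
Iteration 7: 26 < 26 fails; recursion stops.
Total rows emitted: 7.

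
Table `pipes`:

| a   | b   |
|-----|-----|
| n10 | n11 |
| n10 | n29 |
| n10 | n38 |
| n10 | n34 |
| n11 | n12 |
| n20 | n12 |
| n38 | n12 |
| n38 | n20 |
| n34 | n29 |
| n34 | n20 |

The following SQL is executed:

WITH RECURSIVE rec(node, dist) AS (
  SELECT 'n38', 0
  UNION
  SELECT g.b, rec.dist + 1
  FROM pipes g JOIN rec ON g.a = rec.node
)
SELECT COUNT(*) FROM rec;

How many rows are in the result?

4

Base: (n38, dist=0).
Iteration 1: edges from {n38} -> (n12, dist=1), (n20, dist=1).
Iteration 2: edges from {n12,n20} -> (n12, dist=2).
Iteration 3: no outgoing edges from {n12}; recursion stops.
Total rows emitted: 4.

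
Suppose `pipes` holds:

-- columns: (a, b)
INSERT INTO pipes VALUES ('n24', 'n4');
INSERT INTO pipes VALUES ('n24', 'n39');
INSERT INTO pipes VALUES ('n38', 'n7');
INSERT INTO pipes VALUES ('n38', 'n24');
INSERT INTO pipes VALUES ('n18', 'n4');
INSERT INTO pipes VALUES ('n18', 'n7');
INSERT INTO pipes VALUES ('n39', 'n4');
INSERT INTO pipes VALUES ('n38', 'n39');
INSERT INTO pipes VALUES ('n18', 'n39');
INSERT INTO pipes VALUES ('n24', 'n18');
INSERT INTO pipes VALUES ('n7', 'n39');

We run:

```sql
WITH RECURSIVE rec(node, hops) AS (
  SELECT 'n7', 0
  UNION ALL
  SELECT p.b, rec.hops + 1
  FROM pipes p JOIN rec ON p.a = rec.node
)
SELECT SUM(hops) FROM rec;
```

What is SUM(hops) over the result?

Base: (n7, hops=0).
Iteration 1: edges from {n7} -> (n39, hops=1).
Iteration 2: edges from {n39} -> (n4, hops=2).
Iteration 3: no outgoing edges from {n4}; recursion stops.
SUM(hops) = 0 + 1 + 2 = 3.

3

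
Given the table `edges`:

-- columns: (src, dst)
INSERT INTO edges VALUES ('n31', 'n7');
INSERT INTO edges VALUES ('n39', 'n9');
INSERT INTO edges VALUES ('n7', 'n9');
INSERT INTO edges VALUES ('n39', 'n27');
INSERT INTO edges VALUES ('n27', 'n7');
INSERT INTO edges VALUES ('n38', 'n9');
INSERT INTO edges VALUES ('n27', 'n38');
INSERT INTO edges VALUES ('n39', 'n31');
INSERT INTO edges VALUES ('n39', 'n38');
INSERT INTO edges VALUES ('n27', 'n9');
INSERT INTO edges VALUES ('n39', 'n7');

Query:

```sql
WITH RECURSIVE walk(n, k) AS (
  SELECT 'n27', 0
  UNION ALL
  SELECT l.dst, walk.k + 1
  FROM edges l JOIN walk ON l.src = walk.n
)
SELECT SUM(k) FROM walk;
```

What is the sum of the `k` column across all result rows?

Base: (n27, k=0).
Iteration 1: edges from {n27} -> (n38, k=1), (n7, k=1), (n9, k=1).
Iteration 2: edges from {n38,n7,n9} -> (n9, k=2) x2. [UNION ALL keeps all 2 new rows, including repeats]
Iteration 3: no outgoing edges from {n9}; recursion stops.
SUM(k) = 0 + 1 + 1 + 1 + 2 + 2 = 7.

7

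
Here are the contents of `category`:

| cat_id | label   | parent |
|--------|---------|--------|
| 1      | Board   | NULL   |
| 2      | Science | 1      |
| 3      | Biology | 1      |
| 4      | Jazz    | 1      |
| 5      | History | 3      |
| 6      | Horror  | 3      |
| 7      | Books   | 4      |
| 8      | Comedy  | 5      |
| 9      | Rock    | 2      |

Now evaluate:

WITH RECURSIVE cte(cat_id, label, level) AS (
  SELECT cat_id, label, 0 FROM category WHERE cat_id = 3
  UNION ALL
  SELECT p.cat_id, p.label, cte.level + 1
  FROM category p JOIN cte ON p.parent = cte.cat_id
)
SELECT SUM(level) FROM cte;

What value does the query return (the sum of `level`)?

Base: cat_id=3 (Biology) at level 0.
Iteration 1: rows with parent in {3} -> History (id 5, level 1), Horror (id 6, level 1).
Iteration 2: rows with parent in {5,6} -> Comedy (id 8, level 2).
Iteration 3: no rows with parent in {8}; recursion stops.
SUM(level) = 0 + 1 + 1 + 2 = 4.

4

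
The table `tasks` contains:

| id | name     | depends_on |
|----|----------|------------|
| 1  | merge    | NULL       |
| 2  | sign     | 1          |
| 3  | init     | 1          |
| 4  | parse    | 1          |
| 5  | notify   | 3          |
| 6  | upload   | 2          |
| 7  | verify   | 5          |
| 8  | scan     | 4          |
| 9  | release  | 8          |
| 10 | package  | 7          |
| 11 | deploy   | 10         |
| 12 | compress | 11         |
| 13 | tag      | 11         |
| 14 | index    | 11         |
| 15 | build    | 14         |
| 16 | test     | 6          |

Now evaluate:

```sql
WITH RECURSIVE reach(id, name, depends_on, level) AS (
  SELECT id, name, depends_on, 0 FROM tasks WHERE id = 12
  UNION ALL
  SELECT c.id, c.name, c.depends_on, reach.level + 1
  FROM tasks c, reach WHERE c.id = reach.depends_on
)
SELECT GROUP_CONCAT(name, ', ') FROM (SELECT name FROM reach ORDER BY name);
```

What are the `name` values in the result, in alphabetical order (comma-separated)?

compress, deploy, init, merge, notify, package, verify

Base: id=12 (compress), depends_on=11, level 0.
Iteration 1: join on id=11 -> deploy (id 11, depends_on=10, level 1).
Iteration 2: join on id=10 -> package (id 10, depends_on=7, level 2).
Iteration 3: join on id=7 -> verify (id 7, depends_on=5, level 3).
Iteration 4: join on id=5 -> notify (id 5, depends_on=3, level 4).
Iteration 5: join on id=3 -> init (id 3, depends_on=1, level 5).
Iteration 6: join on id=1 -> merge (id 1, depends_on=NULL, level 6).
Iteration 7: depends_on is NULL; no match; recursion stops.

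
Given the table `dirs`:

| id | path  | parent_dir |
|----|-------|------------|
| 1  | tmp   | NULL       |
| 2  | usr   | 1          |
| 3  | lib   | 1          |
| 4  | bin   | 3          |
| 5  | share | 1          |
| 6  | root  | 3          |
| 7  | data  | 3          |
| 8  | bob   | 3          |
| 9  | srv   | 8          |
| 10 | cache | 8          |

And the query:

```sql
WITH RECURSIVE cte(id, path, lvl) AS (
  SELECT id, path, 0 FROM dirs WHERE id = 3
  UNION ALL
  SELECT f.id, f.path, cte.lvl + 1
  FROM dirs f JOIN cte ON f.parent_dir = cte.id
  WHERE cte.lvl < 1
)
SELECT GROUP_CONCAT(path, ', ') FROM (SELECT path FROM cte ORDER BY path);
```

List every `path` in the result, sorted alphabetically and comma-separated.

bin, bob, data, lib, root

Base: id=3 (lib) at lvl 0.
Iteration 1: rows with parent_dir in {3} -> bin (id 4, lvl 1), root (id 6, lvl 1), data (id 7, lvl 1), bob (id 8, lvl 1).
Iteration 2: lvl < 1 fails for all current rows; recursion stops.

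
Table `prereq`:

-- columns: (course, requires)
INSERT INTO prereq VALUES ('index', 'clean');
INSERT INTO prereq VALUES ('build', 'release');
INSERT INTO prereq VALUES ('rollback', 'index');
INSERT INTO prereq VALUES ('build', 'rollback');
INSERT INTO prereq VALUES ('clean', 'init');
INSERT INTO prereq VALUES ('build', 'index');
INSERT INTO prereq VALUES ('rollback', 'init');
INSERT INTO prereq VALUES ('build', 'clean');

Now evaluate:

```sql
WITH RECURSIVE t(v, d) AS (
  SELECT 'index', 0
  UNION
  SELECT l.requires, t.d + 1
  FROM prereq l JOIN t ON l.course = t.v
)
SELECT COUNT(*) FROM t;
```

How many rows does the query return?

Base: (index, d=0).
Iteration 1: edges from {index} -> (clean, d=1).
Iteration 2: edges from {clean} -> (init, d=2).
Iteration 3: no outgoing edges from {init}; recursion stops.
Total rows emitted: 3.

3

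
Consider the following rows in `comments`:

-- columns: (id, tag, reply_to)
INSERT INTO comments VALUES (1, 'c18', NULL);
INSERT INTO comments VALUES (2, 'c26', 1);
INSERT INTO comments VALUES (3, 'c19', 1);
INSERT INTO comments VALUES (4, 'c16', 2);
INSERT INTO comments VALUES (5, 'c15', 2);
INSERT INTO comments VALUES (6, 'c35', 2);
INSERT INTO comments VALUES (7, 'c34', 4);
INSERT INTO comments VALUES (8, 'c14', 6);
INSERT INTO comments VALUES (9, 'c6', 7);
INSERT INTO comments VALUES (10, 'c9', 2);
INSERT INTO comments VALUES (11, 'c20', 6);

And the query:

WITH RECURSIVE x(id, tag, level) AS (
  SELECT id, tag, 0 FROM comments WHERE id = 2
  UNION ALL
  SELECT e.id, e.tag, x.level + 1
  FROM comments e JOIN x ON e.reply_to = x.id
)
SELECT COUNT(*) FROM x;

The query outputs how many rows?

9

Base: id=2 (c26) at level 0.
Iteration 1: rows with reply_to in {2} -> c16 (id 4, level 1), c15 (id 5, level 1), c35 (id 6, level 1), c9 (id 10, level 1).
Iteration 2: rows with reply_to in {4,5,6,10} -> c34 (id 7, level 2), c14 (id 8, level 2), c20 (id 11, level 2).
Iteration 3: rows with reply_to in {7,8,11} -> c6 (id 9, level 3).
Iteration 4: no rows with reply_to in {9}; recursion stops.
Total rows emitted: 9.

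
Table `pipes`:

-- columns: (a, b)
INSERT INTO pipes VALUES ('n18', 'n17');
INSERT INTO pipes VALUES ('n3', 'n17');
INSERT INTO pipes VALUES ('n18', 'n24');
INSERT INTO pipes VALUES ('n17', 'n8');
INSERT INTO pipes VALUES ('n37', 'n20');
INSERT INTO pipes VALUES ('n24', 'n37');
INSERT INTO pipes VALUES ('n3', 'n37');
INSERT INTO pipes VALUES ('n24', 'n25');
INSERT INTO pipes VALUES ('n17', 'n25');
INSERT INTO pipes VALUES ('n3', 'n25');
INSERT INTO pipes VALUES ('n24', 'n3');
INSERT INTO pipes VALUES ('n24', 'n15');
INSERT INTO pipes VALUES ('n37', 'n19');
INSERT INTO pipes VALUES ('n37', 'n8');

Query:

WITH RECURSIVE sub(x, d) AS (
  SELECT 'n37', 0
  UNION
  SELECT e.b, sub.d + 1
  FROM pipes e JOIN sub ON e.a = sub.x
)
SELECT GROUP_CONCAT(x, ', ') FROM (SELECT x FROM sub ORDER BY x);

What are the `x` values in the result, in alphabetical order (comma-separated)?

n19, n20, n37, n8

Base: (n37, d=0).
Iteration 1: edges from {n37} -> (n19, d=1), (n20, d=1), (n8, d=1).
Iteration 2: no outgoing edges from {n19,n20,n8}; recursion stops.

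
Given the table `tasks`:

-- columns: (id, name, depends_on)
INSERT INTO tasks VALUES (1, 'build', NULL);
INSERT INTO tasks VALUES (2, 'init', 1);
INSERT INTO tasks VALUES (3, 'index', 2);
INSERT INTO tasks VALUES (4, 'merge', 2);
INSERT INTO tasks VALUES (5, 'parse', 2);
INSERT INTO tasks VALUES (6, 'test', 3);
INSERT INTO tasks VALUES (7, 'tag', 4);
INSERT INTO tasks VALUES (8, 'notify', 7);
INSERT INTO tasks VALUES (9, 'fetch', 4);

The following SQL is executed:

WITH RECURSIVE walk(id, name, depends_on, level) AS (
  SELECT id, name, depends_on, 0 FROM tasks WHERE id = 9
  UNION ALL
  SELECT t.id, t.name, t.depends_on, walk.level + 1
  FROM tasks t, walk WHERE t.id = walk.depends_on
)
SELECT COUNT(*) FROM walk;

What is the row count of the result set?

Base: id=9 (fetch), depends_on=4, level 0.
Iteration 1: join on id=4 -> merge (id 4, depends_on=2, level 1).
Iteration 2: join on id=2 -> init (id 2, depends_on=1, level 2).
Iteration 3: join on id=1 -> build (id 1, depends_on=NULL, level 3).
Iteration 4: depends_on is NULL; no match; recursion stops.
Total rows emitted: 4.

4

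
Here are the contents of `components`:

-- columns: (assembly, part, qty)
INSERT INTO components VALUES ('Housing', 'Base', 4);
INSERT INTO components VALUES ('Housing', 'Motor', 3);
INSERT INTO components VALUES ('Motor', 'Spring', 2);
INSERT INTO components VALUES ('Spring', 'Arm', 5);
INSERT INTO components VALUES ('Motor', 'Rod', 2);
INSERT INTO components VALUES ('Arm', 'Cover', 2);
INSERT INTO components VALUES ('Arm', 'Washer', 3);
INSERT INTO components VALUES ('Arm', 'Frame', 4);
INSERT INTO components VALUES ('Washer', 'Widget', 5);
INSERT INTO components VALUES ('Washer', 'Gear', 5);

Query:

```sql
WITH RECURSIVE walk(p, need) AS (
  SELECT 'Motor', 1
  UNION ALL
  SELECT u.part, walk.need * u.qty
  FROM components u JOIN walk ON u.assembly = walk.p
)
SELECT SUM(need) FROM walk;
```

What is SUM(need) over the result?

405

Base: (Motor, need=1).
Iteration 1: components of {Motor} -> Rod = 1*2 = 2, Spring = 1*2 = 2.
Iteration 2: components of {Rod,Spring} -> Arm = 2*5 = 10.
Iteration 3: components of {Arm} -> Cover = 10*2 = 20, Frame = 10*4 = 40, Washer = 10*3 = 30.
Iteration 4: components of {Cover,Frame,Washer} -> Gear = 30*5 = 150, Widget = 30*5 = 150.
Iteration 5: no further components; recursion stops.
SUM(need) = 1 + 2 + 2 + 10 + 20 + 30 + 40 + 150 + 150 = 405.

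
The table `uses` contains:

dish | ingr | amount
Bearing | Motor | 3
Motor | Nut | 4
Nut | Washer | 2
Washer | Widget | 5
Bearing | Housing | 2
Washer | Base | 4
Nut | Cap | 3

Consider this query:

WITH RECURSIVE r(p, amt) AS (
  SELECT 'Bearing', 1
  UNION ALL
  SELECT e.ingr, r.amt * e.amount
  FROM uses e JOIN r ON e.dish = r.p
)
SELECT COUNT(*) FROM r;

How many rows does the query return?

8

Base: (Bearing, amt=1).
Iteration 1: components of {Bearing} -> Housing = 1*2 = 2, Motor = 1*3 = 3.
Iteration 2: components of {Housing,Motor} -> Nut = 3*4 = 12.
Iteration 3: components of {Nut} -> Cap = 12*3 = 36, Washer = 12*2 = 24.
Iteration 4: components of {Cap,Washer} -> Base = 24*4 = 96, Widget = 24*5 = 120.
Iteration 5: no further components; recursion stops.
Total rows emitted: 8.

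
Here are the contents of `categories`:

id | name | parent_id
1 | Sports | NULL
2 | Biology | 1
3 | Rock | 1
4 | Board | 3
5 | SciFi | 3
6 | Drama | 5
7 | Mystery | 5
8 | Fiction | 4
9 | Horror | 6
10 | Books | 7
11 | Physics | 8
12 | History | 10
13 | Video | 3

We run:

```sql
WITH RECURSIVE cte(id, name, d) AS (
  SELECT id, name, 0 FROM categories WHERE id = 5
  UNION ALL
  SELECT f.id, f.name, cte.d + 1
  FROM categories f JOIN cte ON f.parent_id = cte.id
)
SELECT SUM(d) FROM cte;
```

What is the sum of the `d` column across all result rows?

9

Base: id=5 (SciFi) at d 0.
Iteration 1: rows with parent_id in {5} -> Drama (id 6, d 1), Mystery (id 7, d 1).
Iteration 2: rows with parent_id in {6,7} -> Horror (id 9, d 2), Books (id 10, d 2).
Iteration 3: rows with parent_id in {9,10} -> History (id 12, d 3).
Iteration 4: no rows with parent_id in {12}; recursion stops.
SUM(d) = 0 + 1 + 1 + 2 + 2 + 3 = 9.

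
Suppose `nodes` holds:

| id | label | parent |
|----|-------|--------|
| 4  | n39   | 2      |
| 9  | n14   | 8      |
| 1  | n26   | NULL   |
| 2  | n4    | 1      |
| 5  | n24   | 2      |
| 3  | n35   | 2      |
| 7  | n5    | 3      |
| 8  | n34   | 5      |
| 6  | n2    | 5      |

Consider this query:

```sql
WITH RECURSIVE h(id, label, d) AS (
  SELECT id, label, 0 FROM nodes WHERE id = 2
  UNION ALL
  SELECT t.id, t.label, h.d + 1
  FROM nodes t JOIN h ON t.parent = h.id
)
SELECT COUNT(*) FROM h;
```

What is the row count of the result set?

Base: id=2 (n4) at d 0.
Iteration 1: rows with parent in {2} -> n35 (id 3, d 1), n39 (id 4, d 1), n24 (id 5, d 1).
Iteration 2: rows with parent in {3,4,5} -> n2 (id 6, d 2), n5 (id 7, d 2), n34 (id 8, d 2).
Iteration 3: rows with parent in {6,7,8} -> n14 (id 9, d 3).
Iteration 4: no rows with parent in {9}; recursion stops.
Total rows emitted: 8.

8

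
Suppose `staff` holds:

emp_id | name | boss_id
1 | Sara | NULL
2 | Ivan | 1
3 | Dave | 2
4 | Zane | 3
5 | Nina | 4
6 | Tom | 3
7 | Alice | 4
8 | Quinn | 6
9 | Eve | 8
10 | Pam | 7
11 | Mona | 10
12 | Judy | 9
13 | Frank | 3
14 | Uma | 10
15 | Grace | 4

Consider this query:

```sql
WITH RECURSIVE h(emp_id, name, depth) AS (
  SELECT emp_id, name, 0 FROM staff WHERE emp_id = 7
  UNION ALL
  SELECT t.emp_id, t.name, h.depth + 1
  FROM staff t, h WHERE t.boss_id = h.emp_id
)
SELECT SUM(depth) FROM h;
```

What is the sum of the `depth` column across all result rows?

5

Base: emp_id=7 (Alice) at depth 0.
Iteration 1: rows with boss_id in {7} -> Pam (id 10, depth 1).
Iteration 2: rows with boss_id in {10} -> Mona (id 11, depth 2), Uma (id 14, depth 2).
Iteration 3: no rows with boss_id in {11,14}; recursion stops.
SUM(depth) = 0 + 1 + 2 + 2 = 5.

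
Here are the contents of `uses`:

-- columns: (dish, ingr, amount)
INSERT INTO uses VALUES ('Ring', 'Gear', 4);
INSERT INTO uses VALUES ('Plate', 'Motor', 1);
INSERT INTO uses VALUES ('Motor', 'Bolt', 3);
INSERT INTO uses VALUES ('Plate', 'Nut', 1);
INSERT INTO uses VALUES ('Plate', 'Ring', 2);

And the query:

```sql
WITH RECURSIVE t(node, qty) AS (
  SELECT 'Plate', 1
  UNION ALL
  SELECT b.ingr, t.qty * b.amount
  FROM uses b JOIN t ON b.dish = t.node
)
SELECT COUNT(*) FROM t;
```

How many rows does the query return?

Base: (Plate, qty=1).
Iteration 1: components of {Plate} -> Motor = 1*1 = 1, Nut = 1*1 = 1, Ring = 1*2 = 2.
Iteration 2: components of {Motor,Nut,Ring} -> Bolt = 1*3 = 3, Gear = 2*4 = 8.
Iteration 3: no further components; recursion stops.
Total rows emitted: 6.

6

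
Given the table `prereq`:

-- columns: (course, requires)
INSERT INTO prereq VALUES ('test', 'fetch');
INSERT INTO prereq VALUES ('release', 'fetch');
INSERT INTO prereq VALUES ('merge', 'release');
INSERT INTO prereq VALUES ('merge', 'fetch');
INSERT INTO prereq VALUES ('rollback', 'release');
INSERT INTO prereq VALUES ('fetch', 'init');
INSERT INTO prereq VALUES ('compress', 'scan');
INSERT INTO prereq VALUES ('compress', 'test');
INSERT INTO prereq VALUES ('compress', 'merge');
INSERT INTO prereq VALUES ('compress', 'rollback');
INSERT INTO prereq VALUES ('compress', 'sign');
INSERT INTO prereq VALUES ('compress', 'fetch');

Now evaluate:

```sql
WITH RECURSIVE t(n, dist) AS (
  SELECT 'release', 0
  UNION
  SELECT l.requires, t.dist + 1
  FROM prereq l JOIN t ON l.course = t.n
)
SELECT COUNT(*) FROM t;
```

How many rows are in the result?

Base: (release, dist=0).
Iteration 1: edges from {release} -> (fetch, dist=1).
Iteration 2: edges from {fetch} -> (init, dist=2).
Iteration 3: no outgoing edges from {init}; recursion stops.
Total rows emitted: 3.

3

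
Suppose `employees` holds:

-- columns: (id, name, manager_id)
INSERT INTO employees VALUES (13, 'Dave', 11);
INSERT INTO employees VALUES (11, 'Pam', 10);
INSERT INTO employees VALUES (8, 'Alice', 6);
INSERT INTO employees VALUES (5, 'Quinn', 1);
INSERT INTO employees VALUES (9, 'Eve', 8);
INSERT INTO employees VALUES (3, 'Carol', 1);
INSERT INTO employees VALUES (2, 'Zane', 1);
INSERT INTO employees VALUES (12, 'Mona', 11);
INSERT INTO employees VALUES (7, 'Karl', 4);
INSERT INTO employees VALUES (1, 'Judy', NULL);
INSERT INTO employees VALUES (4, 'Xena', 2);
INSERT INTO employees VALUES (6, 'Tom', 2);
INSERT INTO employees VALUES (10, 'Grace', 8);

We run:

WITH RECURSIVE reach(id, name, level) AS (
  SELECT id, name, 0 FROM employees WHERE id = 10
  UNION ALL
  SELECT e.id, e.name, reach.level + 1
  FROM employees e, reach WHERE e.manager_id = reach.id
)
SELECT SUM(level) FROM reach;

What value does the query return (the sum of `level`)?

Base: id=10 (Grace) at level 0.
Iteration 1: rows with manager_id in {10} -> Pam (id 11, level 1).
Iteration 2: rows with manager_id in {11} -> Mona (id 12, level 2), Dave (id 13, level 2).
Iteration 3: no rows with manager_id in {12,13}; recursion stops.
SUM(level) = 0 + 1 + 2 + 2 = 5.

5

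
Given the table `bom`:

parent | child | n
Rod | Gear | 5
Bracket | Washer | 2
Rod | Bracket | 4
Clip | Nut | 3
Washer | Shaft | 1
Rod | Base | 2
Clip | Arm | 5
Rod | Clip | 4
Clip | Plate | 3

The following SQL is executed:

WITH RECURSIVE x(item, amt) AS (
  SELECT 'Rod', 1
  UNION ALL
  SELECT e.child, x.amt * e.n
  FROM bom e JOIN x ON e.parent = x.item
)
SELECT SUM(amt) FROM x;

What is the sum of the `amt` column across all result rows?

76

Base: (Rod, amt=1).
Iteration 1: components of {Rod} -> Base = 1*2 = 2, Bracket = 1*4 = 4, Clip = 1*4 = 4, Gear = 1*5 = 5.
Iteration 2: components of {Base,Bracket,Clip,Gear} -> Arm = 4*5 = 20, Nut = 4*3 = 12, Plate = 4*3 = 12, Washer = 4*2 = 8.
Iteration 3: components of {Arm,Nut,Plate,Washer} -> Shaft = 8*1 = 8.
Iteration 4: no further components; recursion stops.
SUM(amt) = 1 + 5 + 2 + 4 + 4 + 8 + 20 + 12 + 12 + 8 = 76.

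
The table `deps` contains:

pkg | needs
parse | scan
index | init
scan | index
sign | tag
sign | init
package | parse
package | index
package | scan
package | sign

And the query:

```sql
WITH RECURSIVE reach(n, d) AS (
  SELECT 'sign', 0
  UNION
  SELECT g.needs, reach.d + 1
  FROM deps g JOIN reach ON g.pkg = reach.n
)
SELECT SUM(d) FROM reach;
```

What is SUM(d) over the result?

2

Base: (sign, d=0).
Iteration 1: edges from {sign} -> (init, d=1), (tag, d=1).
Iteration 2: no outgoing edges from {init,tag}; recursion stops.
SUM(d) = 0 + 1 + 1 = 2.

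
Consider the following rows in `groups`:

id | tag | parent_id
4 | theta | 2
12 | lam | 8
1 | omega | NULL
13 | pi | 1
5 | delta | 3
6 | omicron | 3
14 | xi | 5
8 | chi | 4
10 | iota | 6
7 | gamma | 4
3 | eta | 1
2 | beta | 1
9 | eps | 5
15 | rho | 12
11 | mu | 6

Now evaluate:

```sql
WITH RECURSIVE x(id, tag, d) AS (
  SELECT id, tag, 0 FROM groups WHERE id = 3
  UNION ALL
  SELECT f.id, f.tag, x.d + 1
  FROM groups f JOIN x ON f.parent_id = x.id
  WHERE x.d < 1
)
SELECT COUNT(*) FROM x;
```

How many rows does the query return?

3

Base: id=3 (eta) at d 0.
Iteration 1: rows with parent_id in {3} -> delta (id 5, d 1), omicron (id 6, d 1).
Iteration 2: d < 1 fails for all current rows; recursion stops.
Total rows emitted: 3.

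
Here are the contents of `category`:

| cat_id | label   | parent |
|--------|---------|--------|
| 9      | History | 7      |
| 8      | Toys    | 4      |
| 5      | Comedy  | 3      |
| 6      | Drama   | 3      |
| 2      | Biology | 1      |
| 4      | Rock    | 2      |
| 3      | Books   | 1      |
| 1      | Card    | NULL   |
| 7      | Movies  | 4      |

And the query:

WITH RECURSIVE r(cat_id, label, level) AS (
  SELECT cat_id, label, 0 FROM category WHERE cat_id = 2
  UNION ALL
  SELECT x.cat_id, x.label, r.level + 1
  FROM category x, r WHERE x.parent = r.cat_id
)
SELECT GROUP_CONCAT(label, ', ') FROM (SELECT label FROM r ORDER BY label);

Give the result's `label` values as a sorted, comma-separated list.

Biology, History, Movies, Rock, Toys

Base: cat_id=2 (Biology) at level 0.
Iteration 1: rows with parent in {2} -> Rock (id 4, level 1).
Iteration 2: rows with parent in {4} -> Movies (id 7, level 2), Toys (id 8, level 2).
Iteration 3: rows with parent in {7,8} -> History (id 9, level 3).
Iteration 4: no rows with parent in {9}; recursion stops.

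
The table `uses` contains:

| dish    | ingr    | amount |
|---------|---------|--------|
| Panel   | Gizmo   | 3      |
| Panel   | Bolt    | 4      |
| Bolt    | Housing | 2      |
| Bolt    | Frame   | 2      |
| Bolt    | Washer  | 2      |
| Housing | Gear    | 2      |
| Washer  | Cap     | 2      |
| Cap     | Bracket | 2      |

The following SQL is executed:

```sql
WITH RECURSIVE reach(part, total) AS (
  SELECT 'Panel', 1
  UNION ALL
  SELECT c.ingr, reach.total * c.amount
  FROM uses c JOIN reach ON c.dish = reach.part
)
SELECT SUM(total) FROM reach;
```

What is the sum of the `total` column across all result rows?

96

Base: (Panel, total=1).
Iteration 1: components of {Panel} -> Bolt = 1*4 = 4, Gizmo = 1*3 = 3.
Iteration 2: components of {Bolt,Gizmo} -> Frame = 4*2 = 8, Housing = 4*2 = 8, Washer = 4*2 = 8.
Iteration 3: components of {Frame,Housing,Washer} -> Cap = 8*2 = 16, Gear = 8*2 = 16.
Iteration 4: components of {Cap,Gear} -> Bracket = 16*2 = 32.
Iteration 5: no further components; recursion stops.
SUM(total) = 1 + 3 + 4 + 8 + 8 + 8 + 16 + 16 + 32 = 96.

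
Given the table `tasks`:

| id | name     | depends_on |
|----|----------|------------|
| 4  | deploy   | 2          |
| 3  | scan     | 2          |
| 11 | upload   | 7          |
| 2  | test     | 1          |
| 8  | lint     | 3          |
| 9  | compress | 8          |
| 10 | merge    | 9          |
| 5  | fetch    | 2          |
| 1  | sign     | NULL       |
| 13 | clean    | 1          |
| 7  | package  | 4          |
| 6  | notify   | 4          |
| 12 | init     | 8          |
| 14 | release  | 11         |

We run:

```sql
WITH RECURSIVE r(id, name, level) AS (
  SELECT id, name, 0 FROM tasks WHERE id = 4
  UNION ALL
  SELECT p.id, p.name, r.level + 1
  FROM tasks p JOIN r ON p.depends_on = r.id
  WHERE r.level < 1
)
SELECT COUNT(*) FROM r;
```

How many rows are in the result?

3

Base: id=4 (deploy) at level 0.
Iteration 1: rows with depends_on in {4} -> notify (id 6, level 1), package (id 7, level 1).
Iteration 2: level < 1 fails for all current rows; recursion stops.
Total rows emitted: 3.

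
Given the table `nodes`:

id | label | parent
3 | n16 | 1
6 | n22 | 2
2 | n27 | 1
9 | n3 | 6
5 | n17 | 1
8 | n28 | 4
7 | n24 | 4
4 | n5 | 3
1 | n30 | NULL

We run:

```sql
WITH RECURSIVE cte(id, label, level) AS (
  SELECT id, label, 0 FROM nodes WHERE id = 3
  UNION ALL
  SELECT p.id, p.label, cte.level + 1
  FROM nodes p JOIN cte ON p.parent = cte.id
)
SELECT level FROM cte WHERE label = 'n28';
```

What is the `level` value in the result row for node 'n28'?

2

Base: id=3 (n16) at level 0.
Iteration 1: rows with parent in {3} -> n5 (id 4, level 1).
Iteration 2: rows with parent in {4} -> n24 (id 7, level 2), n28 (id 8, level 2).
Iteration 3: no rows with parent in {7,8}; recursion stops.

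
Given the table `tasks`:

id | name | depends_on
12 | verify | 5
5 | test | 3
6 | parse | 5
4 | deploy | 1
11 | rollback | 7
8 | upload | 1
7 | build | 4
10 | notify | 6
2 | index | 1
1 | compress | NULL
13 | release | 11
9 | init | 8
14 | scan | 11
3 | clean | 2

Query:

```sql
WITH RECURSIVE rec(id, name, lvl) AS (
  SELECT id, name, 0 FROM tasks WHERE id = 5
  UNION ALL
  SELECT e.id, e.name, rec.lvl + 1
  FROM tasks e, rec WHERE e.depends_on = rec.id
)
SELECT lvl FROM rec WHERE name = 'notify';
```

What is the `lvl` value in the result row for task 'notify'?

Base: id=5 (test) at lvl 0.
Iteration 1: rows with depends_on in {5} -> parse (id 6, lvl 1), verify (id 12, lvl 1).
Iteration 2: rows with depends_on in {6,12} -> notify (id 10, lvl 2).
Iteration 3: no rows with depends_on in {10}; recursion stops.

2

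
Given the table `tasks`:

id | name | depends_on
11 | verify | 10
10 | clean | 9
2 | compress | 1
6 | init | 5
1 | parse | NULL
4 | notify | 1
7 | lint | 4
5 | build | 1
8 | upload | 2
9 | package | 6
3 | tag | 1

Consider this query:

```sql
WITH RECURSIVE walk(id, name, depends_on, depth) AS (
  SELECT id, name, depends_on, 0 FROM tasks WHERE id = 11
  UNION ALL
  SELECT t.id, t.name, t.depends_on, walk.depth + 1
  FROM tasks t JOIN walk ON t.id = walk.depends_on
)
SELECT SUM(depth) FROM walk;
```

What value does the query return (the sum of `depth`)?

Base: id=11 (verify), depends_on=10, depth 0.
Iteration 1: join on id=10 -> clean (id 10, depends_on=9, depth 1).
Iteration 2: join on id=9 -> package (id 9, depends_on=6, depth 2).
Iteration 3: join on id=6 -> init (id 6, depends_on=5, depth 3).
Iteration 4: join on id=5 -> build (id 5, depends_on=1, depth 4).
Iteration 5: join on id=1 -> parse (id 1, depends_on=NULL, depth 5).
Iteration 6: depends_on is NULL; no match; recursion stops.
SUM(depth) = 0 + 1 + 2 + 3 + 4 + 5 = 15.

15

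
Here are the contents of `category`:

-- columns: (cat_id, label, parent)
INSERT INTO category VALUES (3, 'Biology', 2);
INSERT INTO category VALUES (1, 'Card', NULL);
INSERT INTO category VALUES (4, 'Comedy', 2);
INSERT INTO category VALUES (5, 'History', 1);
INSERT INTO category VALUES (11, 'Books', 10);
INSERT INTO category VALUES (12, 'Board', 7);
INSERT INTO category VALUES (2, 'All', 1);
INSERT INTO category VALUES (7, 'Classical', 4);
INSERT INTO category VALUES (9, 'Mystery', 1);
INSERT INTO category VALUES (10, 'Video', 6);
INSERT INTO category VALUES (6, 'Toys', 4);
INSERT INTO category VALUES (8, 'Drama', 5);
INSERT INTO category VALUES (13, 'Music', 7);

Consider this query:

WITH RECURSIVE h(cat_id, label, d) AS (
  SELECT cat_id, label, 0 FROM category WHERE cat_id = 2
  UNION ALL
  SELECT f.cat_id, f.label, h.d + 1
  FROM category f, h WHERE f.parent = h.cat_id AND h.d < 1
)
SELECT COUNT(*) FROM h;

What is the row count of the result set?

Base: cat_id=2 (All) at d 0.
Iteration 1: rows with parent in {2} -> Biology (id 3, d 1), Comedy (id 4, d 1).
Iteration 2: d < 1 fails for all current rows; recursion stops.
Total rows emitted: 3.

3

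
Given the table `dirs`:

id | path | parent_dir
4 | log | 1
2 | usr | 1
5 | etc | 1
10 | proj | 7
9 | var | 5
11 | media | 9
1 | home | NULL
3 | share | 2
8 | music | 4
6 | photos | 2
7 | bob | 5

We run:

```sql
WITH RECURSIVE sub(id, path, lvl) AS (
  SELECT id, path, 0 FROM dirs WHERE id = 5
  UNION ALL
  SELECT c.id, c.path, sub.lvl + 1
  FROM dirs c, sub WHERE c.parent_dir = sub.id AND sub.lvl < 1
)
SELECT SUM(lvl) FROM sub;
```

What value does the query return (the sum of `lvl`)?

Base: id=5 (etc) at lvl 0.
Iteration 1: rows with parent_dir in {5} -> bob (id 7, lvl 1), var (id 9, lvl 1).
Iteration 2: lvl < 1 fails for all current rows; recursion stops.
SUM(lvl) = 0 + 1 + 1 = 2.

2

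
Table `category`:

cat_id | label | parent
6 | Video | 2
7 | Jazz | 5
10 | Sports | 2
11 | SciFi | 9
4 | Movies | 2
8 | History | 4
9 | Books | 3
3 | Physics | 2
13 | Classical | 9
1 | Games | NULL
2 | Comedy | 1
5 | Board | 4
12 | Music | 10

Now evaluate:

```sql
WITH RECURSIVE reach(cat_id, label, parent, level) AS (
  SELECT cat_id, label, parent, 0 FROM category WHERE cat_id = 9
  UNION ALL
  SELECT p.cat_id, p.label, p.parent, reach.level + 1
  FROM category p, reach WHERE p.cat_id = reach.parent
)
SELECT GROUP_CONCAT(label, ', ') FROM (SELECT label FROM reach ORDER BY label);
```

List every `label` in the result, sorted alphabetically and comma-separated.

Books, Comedy, Games, Physics

Base: cat_id=9 (Books), parent=3, level 0.
Iteration 1: join on cat_id=3 -> Physics (id 3, parent=2, level 1).
Iteration 2: join on cat_id=2 -> Comedy (id 2, parent=1, level 2).
Iteration 3: join on cat_id=1 -> Games (id 1, parent=NULL, level 3).
Iteration 4: parent is NULL; no match; recursion stops.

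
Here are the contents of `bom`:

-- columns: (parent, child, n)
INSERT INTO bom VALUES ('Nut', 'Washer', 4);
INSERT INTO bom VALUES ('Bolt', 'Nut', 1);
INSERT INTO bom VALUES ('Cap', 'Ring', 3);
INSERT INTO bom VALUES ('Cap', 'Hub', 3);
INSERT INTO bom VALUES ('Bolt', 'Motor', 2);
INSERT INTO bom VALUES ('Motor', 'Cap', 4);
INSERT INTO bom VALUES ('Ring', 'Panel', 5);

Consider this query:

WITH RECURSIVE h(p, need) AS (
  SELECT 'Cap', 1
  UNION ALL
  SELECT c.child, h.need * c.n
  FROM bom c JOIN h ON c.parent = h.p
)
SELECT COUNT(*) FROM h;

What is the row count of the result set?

Base: (Cap, need=1).
Iteration 1: components of {Cap} -> Hub = 1*3 = 3, Ring = 1*3 = 3.
Iteration 2: components of {Hub,Ring} -> Panel = 3*5 = 15.
Iteration 3: no further components; recursion stops.
Total rows emitted: 4.

4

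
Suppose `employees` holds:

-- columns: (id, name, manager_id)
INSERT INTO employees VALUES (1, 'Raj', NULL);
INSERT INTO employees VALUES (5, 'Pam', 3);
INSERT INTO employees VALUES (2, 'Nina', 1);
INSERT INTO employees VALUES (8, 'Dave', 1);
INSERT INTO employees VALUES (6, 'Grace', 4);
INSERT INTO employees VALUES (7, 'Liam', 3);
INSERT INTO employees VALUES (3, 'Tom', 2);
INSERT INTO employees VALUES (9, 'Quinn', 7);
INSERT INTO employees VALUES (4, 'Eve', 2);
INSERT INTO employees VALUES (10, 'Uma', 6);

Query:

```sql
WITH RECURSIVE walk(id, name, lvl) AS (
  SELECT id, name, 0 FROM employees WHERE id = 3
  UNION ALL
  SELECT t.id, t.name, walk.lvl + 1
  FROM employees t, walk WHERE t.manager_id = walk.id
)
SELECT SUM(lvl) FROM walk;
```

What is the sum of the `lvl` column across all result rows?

4

Base: id=3 (Tom) at lvl 0.
Iteration 1: rows with manager_id in {3} -> Pam (id 5, lvl 1), Liam (id 7, lvl 1).
Iteration 2: rows with manager_id in {5,7} -> Quinn (id 9, lvl 2).
Iteration 3: no rows with manager_id in {9}; recursion stops.
SUM(lvl) = 0 + 1 + 1 + 2 = 4.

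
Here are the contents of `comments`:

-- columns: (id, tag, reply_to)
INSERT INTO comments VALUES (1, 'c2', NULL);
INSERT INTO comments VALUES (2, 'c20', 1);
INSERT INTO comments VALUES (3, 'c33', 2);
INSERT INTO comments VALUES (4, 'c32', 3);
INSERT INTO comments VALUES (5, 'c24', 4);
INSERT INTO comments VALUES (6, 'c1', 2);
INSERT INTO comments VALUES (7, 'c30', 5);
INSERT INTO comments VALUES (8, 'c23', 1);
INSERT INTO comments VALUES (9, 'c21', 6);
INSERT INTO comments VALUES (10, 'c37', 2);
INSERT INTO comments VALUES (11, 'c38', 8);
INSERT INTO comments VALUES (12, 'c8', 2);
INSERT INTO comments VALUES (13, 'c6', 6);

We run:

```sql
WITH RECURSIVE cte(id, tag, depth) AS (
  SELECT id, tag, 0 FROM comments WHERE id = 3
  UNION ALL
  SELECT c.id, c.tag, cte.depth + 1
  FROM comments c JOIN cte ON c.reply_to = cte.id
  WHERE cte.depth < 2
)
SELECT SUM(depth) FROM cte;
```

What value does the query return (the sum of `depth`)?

3

Base: id=3 (c33) at depth 0.
Iteration 1: rows with reply_to in {3} -> c32 (id 4, depth 1).
Iteration 2: rows with reply_to in {4} -> c24 (id 5, depth 2).
Iteration 3: depth < 2 fails for all current rows; recursion stops.
SUM(depth) = 0 + 1 + 2 = 3.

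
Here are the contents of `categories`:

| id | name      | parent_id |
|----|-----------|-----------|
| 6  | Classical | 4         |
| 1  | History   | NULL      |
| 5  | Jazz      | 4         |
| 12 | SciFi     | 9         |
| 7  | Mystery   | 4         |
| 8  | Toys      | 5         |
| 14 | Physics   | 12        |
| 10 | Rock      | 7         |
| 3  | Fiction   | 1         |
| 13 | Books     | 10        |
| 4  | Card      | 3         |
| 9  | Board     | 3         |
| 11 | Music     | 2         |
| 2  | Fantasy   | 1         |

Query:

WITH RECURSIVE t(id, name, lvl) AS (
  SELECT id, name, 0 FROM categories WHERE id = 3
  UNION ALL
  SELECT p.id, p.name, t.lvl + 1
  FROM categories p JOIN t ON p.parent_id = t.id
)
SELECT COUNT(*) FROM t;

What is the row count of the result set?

11

Base: id=3 (Fiction) at lvl 0.
Iteration 1: rows with parent_id in {3} -> Card (id 4, lvl 1), Board (id 9, lvl 1).
Iteration 2: rows with parent_id in {4,9} -> Jazz (id 5, lvl 2), Classical (id 6, lvl 2), Mystery (id 7, lvl 2), SciFi (id 12, lvl 2).
Iteration 3: rows with parent_id in {5,6,7,12} -> Toys (id 8, lvl 3), Rock (id 10, lvl 3), Physics (id 14, lvl 3).
Iteration 4: rows with parent_id in {8,10,14} -> Books (id 13, lvl 4).
Iteration 5: no rows with parent_id in {13}; recursion stops.
Total rows emitted: 11.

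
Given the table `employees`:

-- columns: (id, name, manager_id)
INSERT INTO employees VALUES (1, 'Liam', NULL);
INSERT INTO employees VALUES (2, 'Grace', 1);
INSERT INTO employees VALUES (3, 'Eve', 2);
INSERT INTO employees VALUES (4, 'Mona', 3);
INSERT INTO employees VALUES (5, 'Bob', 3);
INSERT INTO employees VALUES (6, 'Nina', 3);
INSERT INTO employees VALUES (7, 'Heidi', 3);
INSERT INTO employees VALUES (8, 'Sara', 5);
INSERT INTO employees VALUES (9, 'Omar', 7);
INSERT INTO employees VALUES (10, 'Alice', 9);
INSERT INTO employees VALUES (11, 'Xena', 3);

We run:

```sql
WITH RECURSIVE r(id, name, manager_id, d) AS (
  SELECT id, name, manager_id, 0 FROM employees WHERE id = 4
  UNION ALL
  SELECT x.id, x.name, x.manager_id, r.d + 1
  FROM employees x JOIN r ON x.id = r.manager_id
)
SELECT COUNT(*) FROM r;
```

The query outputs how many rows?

4

Base: id=4 (Mona), manager_id=3, d 0.
Iteration 1: join on id=3 -> Eve (id 3, manager_id=2, d 1).
Iteration 2: join on id=2 -> Grace (id 2, manager_id=1, d 2).
Iteration 3: join on id=1 -> Liam (id 1, manager_id=NULL, d 3).
Iteration 4: manager_id is NULL; no match; recursion stops.
Total rows emitted: 4.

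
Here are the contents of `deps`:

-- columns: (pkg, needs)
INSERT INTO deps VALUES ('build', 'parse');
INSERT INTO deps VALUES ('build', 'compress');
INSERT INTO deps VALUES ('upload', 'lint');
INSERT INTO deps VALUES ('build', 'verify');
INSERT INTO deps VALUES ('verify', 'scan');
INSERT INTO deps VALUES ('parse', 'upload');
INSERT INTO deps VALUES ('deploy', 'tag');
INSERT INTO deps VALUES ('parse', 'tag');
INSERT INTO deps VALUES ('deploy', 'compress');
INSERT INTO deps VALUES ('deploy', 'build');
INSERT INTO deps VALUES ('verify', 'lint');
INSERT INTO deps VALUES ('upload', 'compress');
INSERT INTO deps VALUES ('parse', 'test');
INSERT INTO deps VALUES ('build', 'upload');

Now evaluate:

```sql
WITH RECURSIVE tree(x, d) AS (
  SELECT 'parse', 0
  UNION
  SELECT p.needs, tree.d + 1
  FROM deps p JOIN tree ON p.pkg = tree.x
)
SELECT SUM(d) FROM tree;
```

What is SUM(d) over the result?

7

Base: (parse, d=0).
Iteration 1: edges from {parse} -> (tag, d=1), (test, d=1), (upload, d=1).
Iteration 2: edges from {tag,test,upload} -> (compress, d=2), (lint, d=2).
Iteration 3: no outgoing edges from {compress,lint}; recursion stops.
SUM(d) = 0 + 1 + 1 + 1 + 2 + 2 = 7.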